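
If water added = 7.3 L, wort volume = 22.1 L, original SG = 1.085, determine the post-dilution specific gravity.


SG_new = 1 + (SG_old − 1)·V_old/(V_old + V_water)
pts = (1.085 − 1)·1000·22.1/(22.1 + 7.3) = 63.8946
SG_new = 1 + 63.8946/1000

1.0639


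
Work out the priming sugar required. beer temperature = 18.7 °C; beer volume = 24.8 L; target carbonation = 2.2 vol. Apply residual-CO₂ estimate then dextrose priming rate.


residual = 14.695·(0.01821 + 0.09011·e^(−0.04·T));  sugar = (target − residual)·4.0·V
residual = 14.695·(0.01821 + 0.09011·e^(−0.04·18.7)) = 0.8943
sugar = (2.2 − 0.8943)·4.0·24.8

129.5215 g


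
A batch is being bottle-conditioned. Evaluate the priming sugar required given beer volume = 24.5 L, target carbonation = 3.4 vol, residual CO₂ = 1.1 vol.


sugar = (target − residual)·4.0·V
sugar = (3.4 − 1.1)·4.0·24.5

225.4000 g


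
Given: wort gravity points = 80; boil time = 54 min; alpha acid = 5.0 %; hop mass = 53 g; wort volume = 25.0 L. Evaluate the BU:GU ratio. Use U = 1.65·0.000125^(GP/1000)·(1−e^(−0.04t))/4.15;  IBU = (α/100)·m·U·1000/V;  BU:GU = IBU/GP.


U = 1.65·0.000125^(80/1000)·(1−e^(−0.04·54))/4.15 = 0.1714
IBU = (5.0/100)·53·0.1714·1000/25.0 = 18.1668
BU:GU = 18.1668/80

0.2271


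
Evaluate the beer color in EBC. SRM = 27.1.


EBC = SRM · 1.97
EBC = 27.1 · 1.97

53.3870 EBC


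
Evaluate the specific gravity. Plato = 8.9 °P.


SG = 259/(259 − P)
SG = 259/(259 − 8.9)

1.0356


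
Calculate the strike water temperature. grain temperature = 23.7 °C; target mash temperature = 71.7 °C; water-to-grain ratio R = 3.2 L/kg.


T_strike = (0.41/R)·(T_mash − T_grain) + T_mash
T_strike = (0.41/3.2)·(71.7 − 23.7) + 71.7

77.8500 °C


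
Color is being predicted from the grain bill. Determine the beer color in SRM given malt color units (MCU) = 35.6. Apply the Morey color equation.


SRM = 1.4922 · MCU^0.6859
SRM = 1.4922 · 35.6^0.6859

17.2968 SRM


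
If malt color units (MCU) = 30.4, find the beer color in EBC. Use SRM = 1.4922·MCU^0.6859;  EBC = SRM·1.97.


SRM = 1.4922·30.4^0.6859 = 15.5214
EBC = 15.5214·1.97

30.5771 EBC


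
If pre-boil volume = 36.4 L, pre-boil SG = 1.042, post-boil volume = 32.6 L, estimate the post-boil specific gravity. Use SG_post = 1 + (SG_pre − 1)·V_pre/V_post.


pts_pre = (1.042 − 1)·1000 = 42.0000
pts_post = 42.0000·36.4/32.6 = 46.8957
SG_post = 1 + 46.8957/1000

1.0469


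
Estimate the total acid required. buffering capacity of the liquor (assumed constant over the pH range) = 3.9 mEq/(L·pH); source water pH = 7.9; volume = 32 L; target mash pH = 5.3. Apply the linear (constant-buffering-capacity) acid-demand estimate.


acid = buffering capacity · (pH_source − pH_target) · V
acid = 3.9 · (7.9 − 5.3) · 32

324.4800 mEq


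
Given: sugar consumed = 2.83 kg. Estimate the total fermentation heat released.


Q = m_sugar · 590 kJ/kg
Q = 2.83 · 590

1669.7000 kJ


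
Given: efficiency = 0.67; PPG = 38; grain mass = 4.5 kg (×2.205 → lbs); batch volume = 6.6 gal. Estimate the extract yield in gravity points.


points = lbs × PPG × eff / vol
lbs = 4.5 × 2.205 = 9.9225
points = 9.9225 × 38 × 0.67 / 6.6

38.2768 points


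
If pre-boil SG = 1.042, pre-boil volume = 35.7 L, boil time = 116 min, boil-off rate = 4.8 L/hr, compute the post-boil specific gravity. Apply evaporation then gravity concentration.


V_post = V_pre − rate·(t/60);  SG_post = 1 + (SG_pre−1)·V_pre/V_post
V_post = 35.7 − 4.8·(116/60) = 26.4200
SG_post = 1 + (1.042 − 1)·35.7/26.4200

1.0568


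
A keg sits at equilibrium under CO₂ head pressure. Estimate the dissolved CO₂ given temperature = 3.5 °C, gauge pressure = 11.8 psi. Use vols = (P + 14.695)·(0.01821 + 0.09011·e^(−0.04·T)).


vols = (11.8 + 14.695)·(0.01821 + 0.09011·e^(−0.04·3.5))

2.5580 volumes


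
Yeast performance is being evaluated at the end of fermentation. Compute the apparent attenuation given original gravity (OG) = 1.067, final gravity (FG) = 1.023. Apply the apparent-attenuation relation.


AA = (OG − FG)/(OG − 1) · 100
AA = (1.067 − 1.023)/(1.067 − 1) · 100

65.6716 %


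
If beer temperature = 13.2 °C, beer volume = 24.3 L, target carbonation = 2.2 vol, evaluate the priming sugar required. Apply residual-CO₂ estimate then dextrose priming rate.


residual = 14.695·(0.01821 + 0.09011·e^(−0.04·T));  sugar = (target − residual)·4.0·V
residual = 14.695·(0.01821 + 0.09011·e^(−0.04·13.2)) = 1.0486
sugar = (2.2 − 1.0486)·4.0·24.3

111.9193 g


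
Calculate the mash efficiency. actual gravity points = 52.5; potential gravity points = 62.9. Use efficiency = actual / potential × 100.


efficiency = 52.5 / 62.9 × 100

83.4658 %


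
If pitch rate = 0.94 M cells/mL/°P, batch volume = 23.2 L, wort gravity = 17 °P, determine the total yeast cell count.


cells (billions) = rate · V_L · °P
cells = 0.94 · 23.2 · 17

370.7360 billion cells


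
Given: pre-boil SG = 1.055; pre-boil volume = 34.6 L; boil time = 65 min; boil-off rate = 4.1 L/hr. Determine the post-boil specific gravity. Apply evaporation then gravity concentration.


V_post = V_pre − rate·(t/60);  SG_post = 1 + (SG_pre−1)·V_pre/V_post
V_post = 34.6 − 4.1·(65/60) = 30.1583
SG_post = 1 + (1.055 − 1)·34.6/30.1583

1.0631


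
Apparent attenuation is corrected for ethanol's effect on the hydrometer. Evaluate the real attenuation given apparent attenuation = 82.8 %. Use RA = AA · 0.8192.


RA = 82.8 · 0.8192

67.8298 %


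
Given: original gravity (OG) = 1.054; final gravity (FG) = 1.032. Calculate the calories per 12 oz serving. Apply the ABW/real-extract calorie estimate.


ABW = (OG−FG)·131.25·0.79/FG;  °P = 259 − 259/SG (for OG→OE and FG→AE);  RE = 0.1808·OE + 0.8192·AE;  Cal = (6.9·ABW + 4·(RE−0.1))·FG·3.55
ABW = (1.054 − 1.032)·131.25·0.79/1.032 = 2.2104
OE = 259 − 259/1.054 = 13.2694 °P
AE = 259 − 259/1.032 = 8.0310 °P
RE = 0.1808·13.2694 + 0.8192·8.0310 = 8.9781 °P
Cal = (6.9·2.2104 + 4·(8.9781−0.1))·1.032·3.55

185.9797 kcal


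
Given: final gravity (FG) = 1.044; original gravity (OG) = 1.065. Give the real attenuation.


AA = (OG−FG)/(OG−1)·100;  RA = AA·0.8192
AA = (1.065 − 1.044)/(1.065 − 1)·100 = 32.3077
RA = 32.3077·0.8192

26.4665 %


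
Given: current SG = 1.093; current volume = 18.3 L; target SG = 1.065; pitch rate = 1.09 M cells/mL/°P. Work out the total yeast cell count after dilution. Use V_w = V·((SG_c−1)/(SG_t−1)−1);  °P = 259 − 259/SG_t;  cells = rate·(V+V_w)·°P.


V_w = 18.3·((1.093−1)/(1.065−1)−1) = 7.8831
V_final = 18.3 + 7.8831 = 26.1831
°P = 259 − 259/1.065 = 15.8075
cells = 1.09·26.1831·15.8075

451.1393 billion cells


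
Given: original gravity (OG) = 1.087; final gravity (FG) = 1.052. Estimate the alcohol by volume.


ABV = (OG − FG) · 131.25
ABV = (1.087 − 1.052) · 131.25

4.5937 % ABV


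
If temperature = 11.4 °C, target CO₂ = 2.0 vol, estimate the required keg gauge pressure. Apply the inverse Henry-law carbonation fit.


psi = vols/(0.01821 + 0.09011·e^(−0.04·T)) − 14.695
psi = 2.0/(0.01821 + 0.09011·e^(−0.04·11.4)) − 14.695

11.8573 psi


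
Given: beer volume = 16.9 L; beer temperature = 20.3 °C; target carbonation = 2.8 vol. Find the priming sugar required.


residual = 14.695·(0.01821 + 0.09011·e^(−0.04·T));  sugar = (target − residual)·4.0·V
residual = 14.695·(0.01821 + 0.09011·e^(−0.04·20.3)) = 0.8555
sugar = (2.8 − 0.8555)·4.0·16.9

131.4492 g


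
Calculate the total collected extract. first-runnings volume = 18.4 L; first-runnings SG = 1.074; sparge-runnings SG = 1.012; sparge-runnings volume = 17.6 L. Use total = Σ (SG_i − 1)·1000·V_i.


first = (1.074 − 1)·1000·18.4 = 1361.6000
sparge = (1.012 − 1)·1000·17.6 = 211.2000
total = 1361.6000 + 211.2000

1572.8000 gravity·L


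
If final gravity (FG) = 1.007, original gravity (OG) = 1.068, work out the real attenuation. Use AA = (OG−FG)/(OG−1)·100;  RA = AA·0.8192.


AA = (1.068 − 1.007)/(1.068 − 1)·100 = 89.7059
RA = 89.7059·0.8192

73.4871 %


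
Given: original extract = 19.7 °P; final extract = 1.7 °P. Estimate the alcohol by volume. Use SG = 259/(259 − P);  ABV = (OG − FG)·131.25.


OG = 259/(259 − 19.7) = 1.0823
FG = 259/(259 − 1.7) = 1.0066
ABV = (1.0823 − 1.0066)·131.25

9.9378 % ABV


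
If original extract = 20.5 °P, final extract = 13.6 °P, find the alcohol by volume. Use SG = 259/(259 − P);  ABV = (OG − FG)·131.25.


OG = 259/(259 − 20.5) = 1.0860
FG = 259/(259 − 13.6) = 1.0554
ABV = (1.0860 − 1.0554)·131.25

4.0076 % ABV


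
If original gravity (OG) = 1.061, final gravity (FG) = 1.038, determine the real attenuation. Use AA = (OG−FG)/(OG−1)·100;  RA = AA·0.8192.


AA = (1.061 − 1.038)/(1.061 − 1)·100 = 37.7049
RA = 37.7049·0.8192

30.8879 %


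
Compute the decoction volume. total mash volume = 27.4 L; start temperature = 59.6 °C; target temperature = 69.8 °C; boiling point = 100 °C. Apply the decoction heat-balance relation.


V_dec = V_total·(T_target − T_start)/(T_boil − T_start)
V_dec = 27.4·(69.8 − 59.6)/(100 − 59.6)

6.9178 L


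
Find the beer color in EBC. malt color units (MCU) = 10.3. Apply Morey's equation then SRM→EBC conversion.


SRM = 1.4922·MCU^0.6859;  EBC = SRM·1.97
SRM = 1.4922·10.3^0.6859 = 7.3881
EBC = 7.3881·1.97

14.5545 EBC


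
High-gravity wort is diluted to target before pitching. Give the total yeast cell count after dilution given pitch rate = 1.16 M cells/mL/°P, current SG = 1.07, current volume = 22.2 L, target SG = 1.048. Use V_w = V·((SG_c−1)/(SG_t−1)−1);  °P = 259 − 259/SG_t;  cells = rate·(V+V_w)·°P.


V_w = 22.2·((1.07−1)/(1.048−1)−1) = 10.1750
V_final = 22.2 + 10.1750 = 32.3750
°P = 259 − 259/1.048 = 11.8626
cells = 1.16·32.3750·11.8626

445.4998 billion cells


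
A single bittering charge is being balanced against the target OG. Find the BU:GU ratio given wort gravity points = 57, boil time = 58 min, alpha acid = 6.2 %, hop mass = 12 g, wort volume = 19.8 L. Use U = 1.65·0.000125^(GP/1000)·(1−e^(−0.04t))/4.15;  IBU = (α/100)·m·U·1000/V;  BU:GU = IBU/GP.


U = 1.65·0.000125^(57/1000)·(1−e^(−0.04·58))/4.15 = 0.2148
IBU = (6.2/100)·12·0.2148·1000/19.8 = 8.0713
BU:GU = 8.0713/57

0.1416


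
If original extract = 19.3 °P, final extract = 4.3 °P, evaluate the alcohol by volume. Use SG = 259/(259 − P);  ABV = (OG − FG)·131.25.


OG = 259/(259 − 19.3) = 1.0805
FG = 259/(259 − 4.3) = 1.0169
ABV = (1.0805 − 1.0169)·131.25

8.3521 % ABV


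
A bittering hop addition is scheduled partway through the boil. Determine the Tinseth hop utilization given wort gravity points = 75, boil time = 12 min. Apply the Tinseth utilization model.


U = 1.65·0.000125^(GP/1000) · (1 − e^(−0.04·t))/4.15
bigness = 1.65·0.000125^(75/1000) = 0.8409
boil_factor = (1 − e^(−0.04·12))/4.15 = 0.0919
U = 0.8409 · 0.0919

0.0772


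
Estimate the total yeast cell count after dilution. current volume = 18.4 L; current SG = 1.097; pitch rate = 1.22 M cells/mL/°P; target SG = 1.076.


V_w = V·((SG_c−1)/(SG_t−1)−1);  °P = 259 − 259/SG_t;  cells = rate·(V+V_w)·°P
V_w = 18.4·((1.097−1)/(1.076−1)−1) = 5.0842
V_final = 18.4 + 5.0842 = 23.4842
°P = 259 − 259/1.076 = 18.2937
cells = 1.22·23.4842·18.2937

524.1274 billion cells


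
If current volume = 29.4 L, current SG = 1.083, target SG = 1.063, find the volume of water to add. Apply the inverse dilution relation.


V_water = V·((SG_curr − 1)/(SG_target − 1) − 1)
V_water = 29.4·((1.083 − 1)/(1.063 − 1) − 1)

9.3333 L


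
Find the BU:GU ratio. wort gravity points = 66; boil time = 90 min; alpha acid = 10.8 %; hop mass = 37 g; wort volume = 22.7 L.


U = 1.65·0.000125^(GP/1000)·(1−e^(−0.04t))/4.15;  IBU = (α/100)·m·U·1000/V;  BU:GU = IBU/GP
U = 1.65·0.000125^(66/1000)·(1−e^(−0.04·90))/4.15 = 0.2137
IBU = (10.8/100)·37·0.2137·1000/22.7 = 37.6184
BU:GU = 37.6184/66

0.5700


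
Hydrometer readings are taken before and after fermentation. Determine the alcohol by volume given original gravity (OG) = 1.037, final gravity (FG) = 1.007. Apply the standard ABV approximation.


ABV = (OG − FG) · 131.25
ABV = (1.037 − 1.007) · 131.25

3.9375 % ABV


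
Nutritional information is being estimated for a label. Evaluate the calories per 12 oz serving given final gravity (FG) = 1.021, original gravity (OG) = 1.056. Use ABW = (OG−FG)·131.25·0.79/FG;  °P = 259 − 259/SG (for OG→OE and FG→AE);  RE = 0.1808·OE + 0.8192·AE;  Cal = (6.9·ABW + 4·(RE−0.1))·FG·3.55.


ABW = (1.056 − 1.021)·131.25·0.79/1.021 = 3.5544
OE = 259 − 259/1.056 = 13.7348 °P
AE = 259 − 259/1.021 = 5.3271 °P
RE = 0.1808·13.7348 + 0.8192·5.3271 = 6.8472 °P
Cal = (6.9·3.5544 + 4·(6.8472−0.1))·1.021·3.55

186.7168 kcal


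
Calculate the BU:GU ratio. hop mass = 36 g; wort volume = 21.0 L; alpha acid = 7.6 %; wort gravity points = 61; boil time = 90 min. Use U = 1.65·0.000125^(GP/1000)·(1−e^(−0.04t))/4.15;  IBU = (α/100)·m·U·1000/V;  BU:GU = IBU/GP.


U = 1.65·0.000125^(61/1000)·(1−e^(−0.04·90))/4.15 = 0.2235
IBU = (7.6/100)·36·0.2235·1000/21.0 = 29.1214
BU:GU = 29.1214/61

0.4774


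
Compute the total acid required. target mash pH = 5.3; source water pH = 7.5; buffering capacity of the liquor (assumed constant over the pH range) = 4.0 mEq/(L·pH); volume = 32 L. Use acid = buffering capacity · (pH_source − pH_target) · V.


acid = 4.0 · (7.5 − 5.3) · 32

281.6000 mEq


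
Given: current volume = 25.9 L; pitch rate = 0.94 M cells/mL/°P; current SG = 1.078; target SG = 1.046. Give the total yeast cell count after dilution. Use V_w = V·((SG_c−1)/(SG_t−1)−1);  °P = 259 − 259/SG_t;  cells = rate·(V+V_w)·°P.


V_w = 25.9·((1.078−1)/(1.046−1)−1) = 18.0174
V_final = 25.9 + 18.0174 = 43.9174
°P = 259 − 259/1.046 = 11.3901
cells = 0.94·43.9174·11.3901

470.2083 billion cells


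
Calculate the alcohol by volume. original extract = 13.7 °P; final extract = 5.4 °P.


SG = 259/(259 − P);  ABV = (OG − FG)·131.25
OG = 259/(259 − 13.7) = 1.0558
FG = 259/(259 − 5.4) = 1.0213
ABV = (1.0558 − 1.0213)·131.25

4.5356 % ABV


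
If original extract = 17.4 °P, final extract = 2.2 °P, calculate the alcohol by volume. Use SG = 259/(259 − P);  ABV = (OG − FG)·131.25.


OG = 259/(259 − 17.4) = 1.0720
FG = 259/(259 − 2.2) = 1.0086
ABV = (1.0720 − 1.0086)·131.25

8.3282 % ABV


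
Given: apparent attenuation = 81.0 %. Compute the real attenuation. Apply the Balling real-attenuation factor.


RA = AA · 0.8192
RA = 81.0 · 0.8192

66.3552 %


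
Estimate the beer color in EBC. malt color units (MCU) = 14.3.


SRM = 1.4922·MCU^0.6859;  EBC = SRM·1.97
SRM = 1.4922·14.3^0.6859 = 9.2528
EBC = 9.2528·1.97

18.2280 EBC


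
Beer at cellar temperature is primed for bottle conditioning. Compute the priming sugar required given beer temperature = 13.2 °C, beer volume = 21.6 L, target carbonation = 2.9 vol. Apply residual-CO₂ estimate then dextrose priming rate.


residual = 14.695·(0.01821 + 0.09011·e^(−0.04·T));  sugar = (target − residual)·4.0·V
residual = 14.695·(0.01821 + 0.09011·e^(−0.04·13.2)) = 1.0486
sugar = (2.9 − 1.0486)·4.0·21.6

159.9638 g


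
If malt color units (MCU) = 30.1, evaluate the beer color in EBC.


SRM = 1.4922·MCU^0.6859;  EBC = SRM·1.97
SRM = 1.4922·30.1^0.6859 = 15.4161
EBC = 15.4161·1.97

30.3698 EBC


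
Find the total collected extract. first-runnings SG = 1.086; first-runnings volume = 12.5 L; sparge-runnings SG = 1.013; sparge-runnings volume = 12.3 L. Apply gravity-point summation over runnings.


total = Σ (SG_i − 1)·1000·V_i
first = (1.086 − 1)·1000·12.5 = 1075.0000
sparge = (1.013 − 1)·1000·12.3 = 159.9000
total = 1075.0000 + 159.9000

1234.9000 gravity·L


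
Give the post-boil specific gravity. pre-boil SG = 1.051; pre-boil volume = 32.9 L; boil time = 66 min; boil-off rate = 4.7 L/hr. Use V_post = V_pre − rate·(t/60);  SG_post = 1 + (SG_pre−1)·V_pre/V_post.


V_post = 32.9 − 4.7·(66/60) = 27.7300
SG_post = 1 + (1.051 − 1)·32.9/27.7300

1.0605


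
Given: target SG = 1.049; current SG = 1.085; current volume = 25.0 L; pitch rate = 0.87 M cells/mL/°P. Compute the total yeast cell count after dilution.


V_w = V·((SG_c−1)/(SG_t−1)−1);  °P = 259 − 259/SG_t;  cells = rate·(V+V_w)·°P
V_w = 25.0·((1.085−1)/(1.049−1)−1) = 18.3673
V_final = 25.0 + 18.3673 = 43.3673
°P = 259 − 259/1.049 = 12.0982
cells = 0.87·43.3673·12.0982

456.4597 billion cells


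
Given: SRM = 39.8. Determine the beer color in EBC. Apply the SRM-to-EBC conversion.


EBC = SRM · 1.97
EBC = 39.8 · 1.97

78.4060 EBC


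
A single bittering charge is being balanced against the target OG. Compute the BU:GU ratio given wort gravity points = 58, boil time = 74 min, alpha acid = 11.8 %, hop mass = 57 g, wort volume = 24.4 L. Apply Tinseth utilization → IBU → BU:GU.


U = 1.65·0.000125^(GP/1000)·(1−e^(−0.04t))/4.15;  IBU = (α/100)·m·U·1000/V;  BU:GU = IBU/GP
U = 1.65·0.000125^(58/1000)·(1−e^(−0.04·74))/4.15 = 0.2238
IBU = (11.8/100)·57·0.2238·1000/24.4 = 61.7042
BU:GU = 61.7042/58

1.0639


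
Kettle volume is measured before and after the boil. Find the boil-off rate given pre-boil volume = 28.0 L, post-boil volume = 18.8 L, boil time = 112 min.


rate = (V_pre − V_post) / (t_min/60)
rate = (28.0 − 18.8) / (112/60)

4.9286 L/hr


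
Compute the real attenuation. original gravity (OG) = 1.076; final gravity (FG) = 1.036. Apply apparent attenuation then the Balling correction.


AA = (OG−FG)/(OG−1)·100;  RA = AA·0.8192
AA = (1.076 − 1.036)/(1.076 − 1)·100 = 52.6316
RA = 52.6316·0.8192

43.1158 %


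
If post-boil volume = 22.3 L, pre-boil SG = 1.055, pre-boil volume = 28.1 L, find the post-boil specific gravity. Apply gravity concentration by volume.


SG_post = 1 + (SG_pre − 1)·V_pre/V_post
pts_pre = (1.055 − 1)·1000 = 55.0000
pts_post = 55.0000·28.1/22.3 = 69.3049
SG_post = 1 + 69.3049/1000

1.0693


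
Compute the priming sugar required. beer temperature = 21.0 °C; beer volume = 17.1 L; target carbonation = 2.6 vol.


residual = 14.695·(0.01821 + 0.09011·e^(−0.04·T));  sugar = (target − residual)·4.0·V
residual = 14.695·(0.01821 + 0.09011·e^(−0.04·21.0)) = 0.8393
sugar = (2.6 − 0.8393)·4.0·17.1

120.4351 g


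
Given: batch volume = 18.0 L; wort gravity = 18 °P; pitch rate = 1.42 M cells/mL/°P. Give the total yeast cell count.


cells (billions) = rate · V_L · °P
cells = 1.42 · 18.0 · 18

460.0800 billion cells


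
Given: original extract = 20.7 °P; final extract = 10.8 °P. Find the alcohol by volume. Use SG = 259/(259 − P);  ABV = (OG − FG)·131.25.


OG = 259/(259 − 20.7) = 1.0869
FG = 259/(259 − 10.8) = 1.0435
ABV = (1.0869 − 1.0435)·131.25

5.6900 % ABV


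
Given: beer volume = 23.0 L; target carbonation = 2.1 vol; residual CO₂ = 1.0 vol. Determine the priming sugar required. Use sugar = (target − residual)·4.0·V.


sugar = (2.1 − 1.0)·4.0·23.0

101.2000 g


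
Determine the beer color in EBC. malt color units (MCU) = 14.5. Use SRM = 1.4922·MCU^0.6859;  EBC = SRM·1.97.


SRM = 1.4922·14.5^0.6859 = 9.3413
EBC = 9.3413·1.97

18.4024 EBC


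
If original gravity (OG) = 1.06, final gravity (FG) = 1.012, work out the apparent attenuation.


AA = (OG − FG)/(OG − 1) · 100
AA = (1.06 − 1.012)/(1.06 − 1) · 100

80.0000 %


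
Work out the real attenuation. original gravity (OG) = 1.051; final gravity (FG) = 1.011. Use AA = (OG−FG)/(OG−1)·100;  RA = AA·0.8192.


AA = (1.051 − 1.011)/(1.051 − 1)·100 = 78.4314
RA = 78.4314·0.8192

64.2510 %


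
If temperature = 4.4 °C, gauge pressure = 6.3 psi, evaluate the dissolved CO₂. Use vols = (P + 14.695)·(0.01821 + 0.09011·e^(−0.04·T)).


vols = (6.3 + 14.695)·(0.01821 + 0.09011·e^(−0.04·4.4))

1.9689 volumes


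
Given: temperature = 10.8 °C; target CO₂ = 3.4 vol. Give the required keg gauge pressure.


psi = vols/(0.01821 + 0.09011·e^(−0.04·T)) − 14.695
psi = 3.4/(0.01821 + 0.09011·e^(−0.04·10.8)) − 14.695

29.6276 psi


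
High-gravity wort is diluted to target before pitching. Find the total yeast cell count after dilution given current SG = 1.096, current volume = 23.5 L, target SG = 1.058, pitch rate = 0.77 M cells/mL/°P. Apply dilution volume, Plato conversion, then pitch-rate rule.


V_w = V·((SG_c−1)/(SG_t−1)−1);  °P = 259 − 259/SG_t;  cells = rate·(V+V_w)·°P
V_w = 23.5·((1.096−1)/(1.058−1)−1) = 15.3966
V_final = 23.5 + 15.3966 = 38.8966
°P = 259 − 259/1.058 = 14.1985
cells = 0.77·38.8966·14.1985

425.2496 billion cells


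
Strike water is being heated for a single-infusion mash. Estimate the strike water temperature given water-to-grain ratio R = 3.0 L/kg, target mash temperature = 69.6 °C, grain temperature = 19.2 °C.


T_strike = (0.41/R)·(T_mash − T_grain) + T_mash
T_strike = (0.41/3.0)·(69.6 − 19.2) + 69.6

76.4880 °C


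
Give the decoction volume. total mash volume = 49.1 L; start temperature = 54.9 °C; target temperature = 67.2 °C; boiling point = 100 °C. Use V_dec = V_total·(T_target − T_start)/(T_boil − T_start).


V_dec = 49.1·(67.2 − 54.9)/(100 − 54.9)

13.3909 L


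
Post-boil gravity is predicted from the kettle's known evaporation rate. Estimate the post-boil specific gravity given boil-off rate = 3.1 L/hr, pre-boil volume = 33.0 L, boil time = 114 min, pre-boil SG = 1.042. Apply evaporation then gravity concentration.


V_post = V_pre − rate·(t/60);  SG_post = 1 + (SG_pre−1)·V_pre/V_post
V_post = 33.0 − 3.1·(114/60) = 27.1100
SG_post = 1 + (1.042 − 1)·33.0/27.1100

1.0511


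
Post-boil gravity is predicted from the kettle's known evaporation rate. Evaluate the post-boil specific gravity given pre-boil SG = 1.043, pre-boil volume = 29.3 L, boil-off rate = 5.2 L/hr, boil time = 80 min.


V_post = V_pre − rate·(t/60);  SG_post = 1 + (SG_pre−1)·V_pre/V_post
V_post = 29.3 − 5.2·(80/60) = 22.3667
SG_post = 1 + (1.043 − 1)·29.3/22.3667

1.0563


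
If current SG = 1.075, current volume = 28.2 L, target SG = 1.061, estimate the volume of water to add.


V_water = V·((SG_curr − 1)/(SG_target − 1) − 1)
V_water = 28.2·((1.075 − 1)/(1.061 − 1) − 1)

6.4721 L


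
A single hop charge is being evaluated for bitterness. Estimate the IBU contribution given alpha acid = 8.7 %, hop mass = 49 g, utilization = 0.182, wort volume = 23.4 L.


IBU = (α/100)·mass·U·1000 / V
IBU = (8.7/100)·49·0.182·1000 / 23.4

33.1567 IBU


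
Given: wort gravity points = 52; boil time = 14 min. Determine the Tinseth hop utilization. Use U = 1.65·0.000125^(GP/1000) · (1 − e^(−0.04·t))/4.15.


bigness = 1.65·0.000125^(52/1000) = 1.0340
boil_factor = (1 − e^(−0.04·14))/4.15 = 0.1033
U = 1.0340 · 0.1033

0.1068


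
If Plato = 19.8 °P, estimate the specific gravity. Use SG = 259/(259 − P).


SG = 259/(259 − 19.8)

1.0828


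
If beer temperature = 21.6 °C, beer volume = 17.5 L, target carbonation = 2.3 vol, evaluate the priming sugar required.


residual = 14.695·(0.01821 + 0.09011·e^(−0.04·T));  sugar = (target − residual)·4.0·V
residual = 14.695·(0.01821 + 0.09011·e^(−0.04·21.6)) = 0.8257
sugar = (2.3 − 0.8257)·4.0·17.5

103.2013 g


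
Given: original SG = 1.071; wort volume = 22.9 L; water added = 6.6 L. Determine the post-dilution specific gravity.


SG_new = 1 + (SG_old − 1)·V_old/(V_old + V_water)
pts = (1.071 − 1)·1000·22.9/(22.9 + 6.6) = 55.1153
SG_new = 1 + 55.1153/1000

1.0551


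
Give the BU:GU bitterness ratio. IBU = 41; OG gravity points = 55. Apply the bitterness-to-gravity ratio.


BU:GU = IBU / OG_points
BU:GU = 41 / 55

0.7455


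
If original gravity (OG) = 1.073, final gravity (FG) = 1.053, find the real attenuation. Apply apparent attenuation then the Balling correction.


AA = (OG−FG)/(OG−1)·100;  RA = AA·0.8192
AA = (1.073 − 1.053)/(1.073 − 1)·100 = 27.3973
RA = 27.3973·0.8192

22.4438 %


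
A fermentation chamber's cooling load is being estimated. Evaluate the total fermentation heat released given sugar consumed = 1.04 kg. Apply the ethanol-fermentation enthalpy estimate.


Q = m_sugar · 590 kJ/kg
Q = 1.04 · 590

613.6000 kJ


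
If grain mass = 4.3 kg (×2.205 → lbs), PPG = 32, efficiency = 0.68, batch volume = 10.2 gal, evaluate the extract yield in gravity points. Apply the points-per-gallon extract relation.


points = lbs × PPG × eff / vol
lbs = 4.3 × 2.205 = 9.4815
points = 9.4815 × 32 × 0.68 / 10.2

20.2272 points


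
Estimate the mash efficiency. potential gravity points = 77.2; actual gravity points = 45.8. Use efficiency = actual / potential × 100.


efficiency = 45.8 / 77.2 × 100

59.3264 %


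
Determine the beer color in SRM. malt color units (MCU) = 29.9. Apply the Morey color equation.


SRM = 1.4922 · MCU^0.6859
SRM = 1.4922 · 29.9^0.6859

15.3458 SRM


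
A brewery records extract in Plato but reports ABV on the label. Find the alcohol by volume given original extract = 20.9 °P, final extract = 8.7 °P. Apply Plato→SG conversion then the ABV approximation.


SG = 259/(259 − P);  ABV = (OG − FG)·131.25
OG = 259/(259 − 20.9) = 1.0878
FG = 259/(259 − 8.7) = 1.0348
ABV = (1.0878 − 1.0348)·131.25

6.9589 % ABV


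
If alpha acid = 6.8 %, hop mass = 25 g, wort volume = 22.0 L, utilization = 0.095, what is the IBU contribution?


IBU = (α/100)·mass·U·1000 / V
IBU = (6.8/100)·25·0.095·1000 / 22.0

7.3409 IBU


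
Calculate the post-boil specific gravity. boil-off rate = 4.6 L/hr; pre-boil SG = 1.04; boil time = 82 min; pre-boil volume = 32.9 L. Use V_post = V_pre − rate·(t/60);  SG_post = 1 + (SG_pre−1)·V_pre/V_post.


V_post = 32.9 − 4.6·(82/60) = 26.6133
SG_post = 1 + (1.04 − 1)·32.9/26.6133

1.0494


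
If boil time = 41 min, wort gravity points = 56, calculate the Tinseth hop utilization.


U = 1.65·0.000125^(GP/1000) · (1 − e^(−0.04·t))/4.15
bigness = 1.65·0.000125^(56/1000) = 0.9975
boil_factor = (1 − e^(−0.04·41))/4.15 = 0.1942
U = 0.9975 · 0.1942

0.1937


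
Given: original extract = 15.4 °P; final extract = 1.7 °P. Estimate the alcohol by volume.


SG = 259/(259 − P);  ABV = (OG − FG)·131.25
OG = 259/(259 − 15.4) = 1.0632
FG = 259/(259 − 1.7) = 1.0066
ABV = (1.0632 − 1.0066)·131.25

7.4302 % ABV


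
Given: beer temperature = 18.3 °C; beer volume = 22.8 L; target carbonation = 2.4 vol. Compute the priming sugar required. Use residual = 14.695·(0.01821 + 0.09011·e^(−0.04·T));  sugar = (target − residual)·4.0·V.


residual = 14.695·(0.01821 + 0.09011·e^(−0.04·18.3)) = 0.9044
sugar = (2.4 − 0.9044)·4.0·22.8

136.3943 g


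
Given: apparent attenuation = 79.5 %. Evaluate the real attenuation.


RA = AA · 0.8192
RA = 79.5 · 0.8192

65.1264 %


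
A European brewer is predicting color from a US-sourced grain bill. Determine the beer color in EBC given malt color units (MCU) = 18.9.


SRM = 1.4922·MCU^0.6859;  EBC = SRM·1.97
SRM = 1.4922·18.9^0.6859 = 11.2035
EBC = 11.2035·1.97

22.0708 EBC


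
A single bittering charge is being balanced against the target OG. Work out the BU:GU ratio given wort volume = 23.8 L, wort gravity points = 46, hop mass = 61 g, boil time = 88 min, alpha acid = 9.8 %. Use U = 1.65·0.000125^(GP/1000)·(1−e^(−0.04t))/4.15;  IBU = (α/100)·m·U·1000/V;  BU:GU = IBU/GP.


U = 1.65·0.000125^(46/1000)·(1−e^(−0.04·88))/4.15 = 0.2552
IBU = (9.8/100)·61·0.2552·1000/23.8 = 64.0949
BU:GU = 64.0949/46

1.3934


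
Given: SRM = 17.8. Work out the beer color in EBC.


EBC = SRM · 1.97
EBC = 17.8 · 1.97

35.0660 EBC


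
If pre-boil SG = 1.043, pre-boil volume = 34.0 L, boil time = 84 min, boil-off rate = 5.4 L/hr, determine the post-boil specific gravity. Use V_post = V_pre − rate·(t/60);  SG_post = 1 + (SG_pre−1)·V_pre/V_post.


V_post = 34.0 − 5.4·(84/60) = 26.4400
SG_post = 1 + (1.043 − 1)·34.0/26.4400

1.0553


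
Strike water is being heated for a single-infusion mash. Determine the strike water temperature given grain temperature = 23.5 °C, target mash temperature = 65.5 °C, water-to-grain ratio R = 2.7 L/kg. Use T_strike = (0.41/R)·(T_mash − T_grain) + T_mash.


T_strike = (0.41/2.7)·(65.5 − 23.5) + 65.5

71.8778 °C


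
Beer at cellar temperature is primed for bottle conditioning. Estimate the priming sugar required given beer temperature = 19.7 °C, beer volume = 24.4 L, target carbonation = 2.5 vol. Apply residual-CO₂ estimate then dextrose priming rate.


residual = 14.695·(0.01821 + 0.09011·e^(−0.04·T));  sugar = (target − residual)·4.0·V
residual = 14.695·(0.01821 + 0.09011·e^(−0.04·19.7)) = 0.8698
sugar = (2.5 − 0.8698)·4.0·24.4

159.1109 g


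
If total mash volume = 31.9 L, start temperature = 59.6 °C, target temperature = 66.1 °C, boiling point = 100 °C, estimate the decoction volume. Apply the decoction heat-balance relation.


V_dec = V_total·(T_target − T_start)/(T_boil − T_start)
V_dec = 31.9·(66.1 − 59.6)/(100 − 59.6)

5.1324 L


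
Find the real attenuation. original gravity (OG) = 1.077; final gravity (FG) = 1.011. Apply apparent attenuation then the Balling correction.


AA = (OG−FG)/(OG−1)·100;  RA = AA·0.8192
AA = (1.077 − 1.011)/(1.077 − 1)·100 = 85.7143
RA = 85.7143·0.8192

70.2171 %


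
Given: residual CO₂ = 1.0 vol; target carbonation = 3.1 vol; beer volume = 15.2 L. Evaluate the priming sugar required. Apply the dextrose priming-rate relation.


sugar = (target − residual)·4.0·V
sugar = (3.1 − 1.0)·4.0·15.2

127.6800 g


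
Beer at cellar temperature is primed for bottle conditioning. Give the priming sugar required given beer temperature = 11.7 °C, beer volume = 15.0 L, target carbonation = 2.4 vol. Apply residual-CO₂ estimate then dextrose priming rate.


residual = 14.695·(0.01821 + 0.09011·e^(−0.04·T));  sugar = (target − residual)·4.0·V
residual = 14.695·(0.01821 + 0.09011·e^(−0.04·11.7)) = 1.0969
sugar = (2.4 − 1.0969)·4.0·15.0

78.1884 g


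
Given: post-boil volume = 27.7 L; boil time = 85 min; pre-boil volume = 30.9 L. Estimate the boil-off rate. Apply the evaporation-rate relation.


rate = (V_pre − V_post) / (t_min/60)
rate = (30.9 − 27.7) / (85/60)

2.2588 L/hr


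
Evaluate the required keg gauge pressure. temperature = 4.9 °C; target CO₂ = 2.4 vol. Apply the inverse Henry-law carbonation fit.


psi = vols/(0.01821 + 0.09011·e^(−0.04·T)) − 14.695
psi = 2.4/(0.01821 + 0.09011·e^(−0.04·4.9)) − 14.695

11.3124 psi


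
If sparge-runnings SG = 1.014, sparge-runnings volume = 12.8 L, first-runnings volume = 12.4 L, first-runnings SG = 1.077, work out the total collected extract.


total = Σ (SG_i − 1)·1000·V_i
first = (1.077 − 1)·1000·12.4 = 954.8000
sparge = (1.014 − 1)·1000·12.8 = 179.2000
total = 954.8000 + 179.2000

1134.0000 gravity·L


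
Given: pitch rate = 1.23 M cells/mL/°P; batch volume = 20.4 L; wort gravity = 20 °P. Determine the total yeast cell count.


cells (billions) = rate · V_L · °P
cells = 1.23 · 20.4 · 20

501.8400 billion cells


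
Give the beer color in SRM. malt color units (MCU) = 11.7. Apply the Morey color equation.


SRM = 1.4922 · MCU^0.6859
SRM = 1.4922 · 11.7^0.6859

8.0630 SRM


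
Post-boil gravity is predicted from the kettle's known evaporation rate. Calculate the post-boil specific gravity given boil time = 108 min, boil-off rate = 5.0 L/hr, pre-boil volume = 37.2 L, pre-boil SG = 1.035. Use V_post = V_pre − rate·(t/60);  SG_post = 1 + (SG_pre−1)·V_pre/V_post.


V_post = 37.2 − 5.0·(108/60) = 28.2000
SG_post = 1 + (1.035 − 1)·37.2/28.2000

1.0462


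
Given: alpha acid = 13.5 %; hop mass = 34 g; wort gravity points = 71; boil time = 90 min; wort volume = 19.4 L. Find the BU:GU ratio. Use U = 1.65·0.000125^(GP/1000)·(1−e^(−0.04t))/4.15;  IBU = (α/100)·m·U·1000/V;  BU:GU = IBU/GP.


U = 1.65·0.000125^(71/1000)·(1−e^(−0.04·90))/4.15 = 0.2043
IBU = (13.5/100)·34·0.2043·1000/19.4 = 48.3388
BU:GU = 48.3388/71

0.6808


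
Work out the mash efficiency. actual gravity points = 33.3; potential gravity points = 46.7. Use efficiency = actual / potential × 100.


efficiency = 33.3 / 46.7 × 100

71.3062 %


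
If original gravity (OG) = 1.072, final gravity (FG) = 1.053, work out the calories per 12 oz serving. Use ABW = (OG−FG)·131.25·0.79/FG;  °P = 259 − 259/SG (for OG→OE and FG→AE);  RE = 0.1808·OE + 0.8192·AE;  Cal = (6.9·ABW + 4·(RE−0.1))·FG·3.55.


ABW = (1.072 − 1.053)·131.25·0.79/1.053 = 1.8709
OE = 259 − 259/1.072 = 17.3955 °P
AE = 259 − 259/1.053 = 13.0361 °P
RE = 0.1808·17.3955 + 0.8192·13.0361 = 13.8243 °P
Cal = (6.9·1.8709 + 4·(13.8243−0.1))·1.053·3.55

253.4702 kcal


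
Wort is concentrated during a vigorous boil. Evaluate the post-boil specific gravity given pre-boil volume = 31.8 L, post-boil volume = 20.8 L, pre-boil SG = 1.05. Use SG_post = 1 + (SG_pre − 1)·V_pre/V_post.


pts_pre = (1.05 − 1)·1000 = 50.0000
pts_post = 50.0000·31.8/20.8 = 76.4423
SG_post = 1 + 76.4423/1000

1.0764


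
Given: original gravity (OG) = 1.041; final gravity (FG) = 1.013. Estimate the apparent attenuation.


AA = (OG − FG)/(OG − 1) · 100
AA = (1.041 − 1.013)/(1.041 − 1) · 100

68.2927 %


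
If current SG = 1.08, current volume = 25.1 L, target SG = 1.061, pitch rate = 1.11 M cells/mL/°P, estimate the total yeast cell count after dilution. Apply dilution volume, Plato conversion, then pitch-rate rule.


V_w = V·((SG_c−1)/(SG_t−1)−1);  °P = 259 − 259/SG_t;  cells = rate·(V+V_w)·°P
V_w = 25.1·((1.08−1)/(1.061−1)−1) = 7.8180
V_final = 25.1 + 7.8180 = 32.9180
°P = 259 − 259/1.061 = 14.8907
cells = 1.11·32.9180·14.8907

544.0904 billion cells


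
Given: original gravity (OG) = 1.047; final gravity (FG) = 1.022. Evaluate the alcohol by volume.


ABV = (OG − FG) · 131.25
ABV = (1.047 − 1.022) · 131.25

3.2812 % ABV


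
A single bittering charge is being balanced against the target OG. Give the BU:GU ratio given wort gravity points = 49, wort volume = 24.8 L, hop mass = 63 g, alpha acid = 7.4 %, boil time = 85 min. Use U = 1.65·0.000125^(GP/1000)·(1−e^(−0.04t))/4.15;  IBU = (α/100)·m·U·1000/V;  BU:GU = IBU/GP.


U = 1.65·0.000125^(49/1000)·(1−e^(−0.04·85))/4.15 = 0.2474
IBU = (7.4/100)·63·0.2474·1000/24.8 = 46.5119
BU:GU = 46.5119/49

0.9492


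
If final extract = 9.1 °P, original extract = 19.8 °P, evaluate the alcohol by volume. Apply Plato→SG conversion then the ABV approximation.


SG = 259/(259 − P);  ABV = (OG − FG)·131.25
OG = 259/(259 − 19.8) = 1.0828
FG = 259/(259 − 9.1) = 1.0364
ABV = (1.0828 − 1.0364)·131.25

6.0849 % ABV


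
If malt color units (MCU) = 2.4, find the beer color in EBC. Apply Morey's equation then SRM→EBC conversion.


SRM = 1.4922·MCU^0.6859;  EBC = SRM·1.97
SRM = 1.4922·2.4^0.6859 = 2.7203
EBC = 2.7203·1.97

5.3590 EBC


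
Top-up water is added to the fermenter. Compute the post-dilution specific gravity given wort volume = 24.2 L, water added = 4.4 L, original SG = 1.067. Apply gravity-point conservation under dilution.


SG_new = 1 + (SG_old − 1)·V_old/(V_old + V_water)
pts = (1.067 − 1)·1000·24.2/(24.2 + 4.4) = 56.6923
SG_new = 1 + 56.6923/1000

1.0567


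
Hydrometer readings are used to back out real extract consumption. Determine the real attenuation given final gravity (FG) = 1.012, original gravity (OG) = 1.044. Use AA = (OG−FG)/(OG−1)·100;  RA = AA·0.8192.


AA = (1.044 − 1.012)/(1.044 − 1)·100 = 72.7273
RA = 72.7273·0.8192

59.5782 %


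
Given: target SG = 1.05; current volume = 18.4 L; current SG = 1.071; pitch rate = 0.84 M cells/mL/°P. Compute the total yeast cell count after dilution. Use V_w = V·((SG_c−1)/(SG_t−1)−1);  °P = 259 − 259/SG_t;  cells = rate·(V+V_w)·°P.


V_w = 18.4·((1.071−1)/(1.05−1)−1) = 7.7280
V_final = 18.4 + 7.7280 = 26.1280
°P = 259 − 259/1.05 = 12.3333
cells = 0.84·26.1280·12.3333

270.6861 billion cells


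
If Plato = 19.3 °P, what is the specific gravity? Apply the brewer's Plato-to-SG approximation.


SG = 259/(259 − P)
SG = 259/(259 − 19.3)

1.0805


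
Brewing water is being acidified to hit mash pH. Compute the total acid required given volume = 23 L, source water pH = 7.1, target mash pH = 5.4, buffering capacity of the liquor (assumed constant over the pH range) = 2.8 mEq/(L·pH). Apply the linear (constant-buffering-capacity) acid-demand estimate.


acid = buffering capacity · (pH_source − pH_target) · V
acid = 2.8 · (7.1 − 5.4) · 23

109.4800 mEq


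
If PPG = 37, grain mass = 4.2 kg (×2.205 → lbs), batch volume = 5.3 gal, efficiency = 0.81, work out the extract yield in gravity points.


points = lbs × PPG × eff / vol
lbs = 4.2 × 2.205 = 9.2610
points = 9.2610 × 37 × 0.81 / 5.3

52.3683 points


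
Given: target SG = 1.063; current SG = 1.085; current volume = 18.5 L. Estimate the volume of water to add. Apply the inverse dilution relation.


V_water = V·((SG_curr − 1)/(SG_target − 1) − 1)
V_water = 18.5·((1.085 − 1)/(1.063 − 1) − 1)

6.4603 L


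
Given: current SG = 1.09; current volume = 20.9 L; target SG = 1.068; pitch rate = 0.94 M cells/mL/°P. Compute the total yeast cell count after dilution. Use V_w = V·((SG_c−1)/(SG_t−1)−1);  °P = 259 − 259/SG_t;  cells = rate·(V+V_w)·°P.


V_w = 20.9·((1.09−1)/(1.068−1)−1) = 6.7618
V_final = 20.9 + 6.7618 = 27.6618
°P = 259 − 259/1.068 = 16.4906
cells = 0.94·27.6618·16.4906

428.7905 billion cells


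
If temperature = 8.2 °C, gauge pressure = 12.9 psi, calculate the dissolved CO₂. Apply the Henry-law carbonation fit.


vols = (P + 14.695)·(0.01821 + 0.09011·e^(−0.04·T))
vols = (12.9 + 14.695)·(0.01821 + 0.09011·e^(−0.04·8.2))

2.2937 volumes


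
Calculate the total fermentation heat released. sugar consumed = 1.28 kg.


Q = m_sugar · 590 kJ/kg
Q = 1.28 · 590

755.2000 kJ


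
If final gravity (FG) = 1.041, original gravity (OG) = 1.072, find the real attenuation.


AA = (OG−FG)/(OG−1)·100;  RA = AA·0.8192
AA = (1.072 − 1.041)/(1.072 − 1)·100 = 43.0556
RA = 43.0556·0.8192

35.2711 %


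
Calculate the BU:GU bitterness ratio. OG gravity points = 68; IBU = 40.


BU:GU = IBU / OG_points
BU:GU = 40 / 68

0.5882


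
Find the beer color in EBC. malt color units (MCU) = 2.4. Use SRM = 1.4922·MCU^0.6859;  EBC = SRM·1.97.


SRM = 1.4922·2.4^0.6859 = 2.7203
EBC = 2.7203·1.97

5.3590 EBC


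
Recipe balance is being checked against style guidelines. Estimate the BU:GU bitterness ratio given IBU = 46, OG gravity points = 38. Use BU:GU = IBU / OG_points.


BU:GU = 46 / 38

1.2105


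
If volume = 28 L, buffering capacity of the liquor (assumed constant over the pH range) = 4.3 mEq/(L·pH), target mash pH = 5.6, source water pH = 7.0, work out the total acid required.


acid = buffering capacity · (pH_source − pH_target) · V
acid = 4.3 · (7.0 − 5.6) · 28

168.5600 mEq
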